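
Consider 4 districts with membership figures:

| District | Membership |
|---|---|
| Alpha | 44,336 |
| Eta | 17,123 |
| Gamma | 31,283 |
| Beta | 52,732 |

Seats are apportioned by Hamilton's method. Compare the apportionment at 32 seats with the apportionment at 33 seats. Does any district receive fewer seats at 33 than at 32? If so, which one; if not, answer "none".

At 32 seats: Alpha 10, Eta 4, Gamma 7, Beta 11.
At 33 seats: Alpha 10, Eta 4, Gamma 7, Beta 12.
No district's allocation decreased.

none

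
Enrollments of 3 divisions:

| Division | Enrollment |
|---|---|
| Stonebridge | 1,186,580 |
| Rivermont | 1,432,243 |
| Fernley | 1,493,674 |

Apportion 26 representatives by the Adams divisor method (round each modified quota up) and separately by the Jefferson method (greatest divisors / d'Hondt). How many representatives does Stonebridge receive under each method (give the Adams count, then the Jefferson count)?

8 and 7

Adams: Stonebridge 8, Rivermont 9, Fernley 9.
Jefferson: Stonebridge 7, Rivermont 9, Fernley 10.
Stonebridge gets 8 under Adams and 7 under Jefferson.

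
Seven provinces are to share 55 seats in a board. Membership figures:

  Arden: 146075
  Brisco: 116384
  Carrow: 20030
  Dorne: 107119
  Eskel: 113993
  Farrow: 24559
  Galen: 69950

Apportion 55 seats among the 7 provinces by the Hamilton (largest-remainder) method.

Arden 13; Brisco 11; Carrow 2; Dorne 10; Eskel 11; Farrow 2; Galen 6

Total 598110; standard divisor 598110/55 ≈ 10874.727.
Standard quotas: Arden 13.4325, Brisco 10.7022, Carrow 1.8419, Dorne 9.8503, Eskel 10.4824, Farrow 2.2584, Galen 6.4323.
Lower quotas: Arden 13, Brisco 10, Carrow 1, Dorne 9, Eskel 10, Farrow 2, Galen 6 (sum 51, leaving 4 seats).
Remainders in descending order: Dorne 0.8503, Carrow 0.8419, Brisco 0.7022, Eskel 0.4824, Arden 0.4325, Galen 0.4323, Farrow 0.2584.
Largest remainders: Dorne, Carrow, Brisco, Eskel receive the extra seats.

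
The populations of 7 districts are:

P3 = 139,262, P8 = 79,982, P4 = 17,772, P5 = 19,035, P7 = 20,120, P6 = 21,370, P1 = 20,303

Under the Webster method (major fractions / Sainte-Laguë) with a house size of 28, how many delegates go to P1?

Standard divisor 317844/28 ≈ 11351.571; standard quotas: P3 12.268, P8 7.046, P4 1.566, P5 1.677, P7 1.772, P6 1.883, P1 1.789.
Rounding to the nearest integer gives 12, 7, 2, 2, 2, 2, 2 = 29 seats, so the divisor must be adjusted.
With modified divisor 12031.2: modified quotas P3 11.575, P8 6.648, P4 1.477, P5 1.582, P7 1.672, P6 1.776, P1 1.688.
Rounding to the nearest integer: P3 12, P8 7, P4 1, P5 2, P7 2, P6 2, P1 2 (total 28).
P1 receives 2.

2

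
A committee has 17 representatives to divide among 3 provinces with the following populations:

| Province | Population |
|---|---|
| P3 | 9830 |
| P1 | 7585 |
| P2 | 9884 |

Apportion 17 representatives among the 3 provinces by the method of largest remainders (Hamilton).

Standard divisor: 27299 ÷ 17 ≈ 1605.824.
Standard quotas: P3 6.1215, P1 4.7234, P2 6.1551.
Lower quotas: P3 6, P1 4, P2 6 (sum 16, leaving 1 seat).
Remainders in descending order: P1 0.7234, P2 0.1551, P3 0.1215.
The surplus seat goes to P1.

P3: 6, P1: 5, P2: 6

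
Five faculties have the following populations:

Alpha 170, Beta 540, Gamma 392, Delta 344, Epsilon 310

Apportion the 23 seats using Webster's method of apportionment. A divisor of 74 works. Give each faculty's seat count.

With modified divisor 74: modified quotas Alpha 2.297, Beta 7.297, Gamma 5.297, Delta 4.649, Epsilon 4.189.
Rounding to the nearest integer: Alpha 2, Beta 7, Gamma 5, Delta 5, Epsilon 4 (total 23).

Alpha 2; Beta 7; Gamma 5; Delta 5; Epsilon 4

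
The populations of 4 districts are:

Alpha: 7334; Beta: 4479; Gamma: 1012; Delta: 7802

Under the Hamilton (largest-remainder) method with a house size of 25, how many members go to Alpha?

9

Standard divisor: 20627 ÷ 25 ≈ 825.08.
Standard quotas: Alpha 8.8888, Beta 5.4286, Gamma 1.2265, Delta 9.4561.
Lower quotas: Alpha 8, Beta 5, Gamma 1, Delta 9 (sum 23, leaving 2 seats).
Remainders in descending order: Alpha 0.8888, Delta 0.4561, Beta 0.4286, Gamma 0.2265.
Largest remainders: Alpha, Delta receive the extra seats.
Alpha receives 9.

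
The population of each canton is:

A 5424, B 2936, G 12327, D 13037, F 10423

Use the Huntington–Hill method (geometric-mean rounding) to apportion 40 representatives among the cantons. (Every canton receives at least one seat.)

A 5, B 3, G 11, D 12, F 9

With divisor 1117: modified quotas A 4.856, B 2.628, G 11.036, D 11.671, F 9.331.
Geometric-mean thresholds: A √(4·5)=4.472, B √(2·3)=2.449, G √(11·12)=11.489, D √(11·12)=11.489, F √(9·10)=9.487.
Each quota rounded against its threshold gives A 5, B 3, G 11, D 12, F 9 (total 40).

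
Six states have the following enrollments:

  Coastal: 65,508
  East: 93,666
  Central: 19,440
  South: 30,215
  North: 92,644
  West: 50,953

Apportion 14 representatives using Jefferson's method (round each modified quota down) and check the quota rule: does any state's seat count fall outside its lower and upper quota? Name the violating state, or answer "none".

none

Standard quotas: Coastal 2.602, East 3.721, Central 0.772, South 1.200, North 3.680, West 2.024.
Jefferson allocation: Coastal 3, East 4, Central 0, South 1, North 4, West 2.
Every allocation lies between the lower and upper quota.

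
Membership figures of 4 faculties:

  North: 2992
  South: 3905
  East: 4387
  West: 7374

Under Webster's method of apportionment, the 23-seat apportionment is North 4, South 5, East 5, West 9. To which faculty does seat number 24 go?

East

Priority for the next seat is population ÷ (current seats + 0.5).
Priorities: North 664.889, South 710.000, East 797.636, West 776.211.
Highest priority: East.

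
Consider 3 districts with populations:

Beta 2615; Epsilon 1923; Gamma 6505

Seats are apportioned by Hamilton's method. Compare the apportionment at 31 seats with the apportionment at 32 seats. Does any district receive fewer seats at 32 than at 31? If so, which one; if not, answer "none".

Epsilon

At 31 seats: Beta 7, Epsilon 6, Gamma 18.
At 32 seats: Beta 8, Epsilon 5, Gamma 19.
Epsilon drops from 6 to 5.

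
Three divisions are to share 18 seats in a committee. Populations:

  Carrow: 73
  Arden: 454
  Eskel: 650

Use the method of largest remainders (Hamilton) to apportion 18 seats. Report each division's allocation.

The standard divisor is 1177/18 ≈ 65.389.
Standard quotas: Carrow 1.116, Arden 6.943, Eskel 9.941.
Lower quotas: Carrow 1, Arden 6, Eskel 9 (sum 16, leaving 2 seats).
Remainders in descending order: Arden 0.943, Eskel 0.941, Carrow 0.116.
The surplus seats go to Arden, Eskel.

Carrow=1, Arden=7, Eskel=10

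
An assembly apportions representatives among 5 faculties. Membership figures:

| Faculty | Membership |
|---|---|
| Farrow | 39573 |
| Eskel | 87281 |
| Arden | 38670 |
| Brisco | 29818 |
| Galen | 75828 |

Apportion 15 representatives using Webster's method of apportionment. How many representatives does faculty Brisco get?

Standard divisor 271170/15 ≈ 18078; standard quotas: Farrow 2.189, Eskel 4.828, Arden 2.139, Brisco 1.649, Galen 4.194.
Rounding to the nearest integer gives Farrow 2, Eskel 5, Arden 2, Brisco 2, Galen 4 — total 15, matching the house size, so no adjustment is needed.
Brisco receives 2.

2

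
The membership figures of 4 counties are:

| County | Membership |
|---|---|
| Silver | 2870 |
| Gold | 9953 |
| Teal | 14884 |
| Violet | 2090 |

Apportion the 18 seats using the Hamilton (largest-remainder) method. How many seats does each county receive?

Silver 2, Gold 6, Teal 9, Violet 1

Standard divisor: 29797 ÷ 18 ≈ 1655.389.
Standard quotas: Silver 1.7337, Gold 6.0125, Teal 8.9912, Violet 1.2625.
Lower quotas: Silver 1, Gold 6, Teal 8, Violet 1 (sum 16, leaving 2 seats).
Remainders in descending order: Teal 0.9912, Silver 0.7337, Violet 0.2625, Gold 0.0125.
The surplus seats go to Teal, Silver.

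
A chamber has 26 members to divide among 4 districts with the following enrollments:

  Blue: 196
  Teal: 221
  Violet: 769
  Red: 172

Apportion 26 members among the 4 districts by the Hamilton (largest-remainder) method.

The standard divisor is 1358/26 ≈ 52.231.
Standard quotas: Blue 3.753, Teal 4.231, Violet 14.723, Red 3.293.
Lower quotas: Blue 3, Teal 4, Violet 14, Red 3 (sum 24, leaving 2 seats).
Remainders in descending order: Blue 0.753, Violet 0.723, Red 0.293, Teal 0.231.
Largest remainders: Blue, Violet receive the extra seats.

Blue 4, Teal 4, Violet 15, Red 3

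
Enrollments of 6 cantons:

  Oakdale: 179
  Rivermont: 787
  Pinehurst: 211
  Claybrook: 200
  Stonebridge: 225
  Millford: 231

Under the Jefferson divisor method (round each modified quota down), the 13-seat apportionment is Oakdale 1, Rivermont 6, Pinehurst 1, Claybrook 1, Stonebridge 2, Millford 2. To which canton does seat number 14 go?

Rivermont

Priority for the next seat is population ÷ (current seats + 1).
Priorities: Oakdale 89.500, Rivermont 112.429, Pinehurst 105.500, Claybrook 100.000, Stonebridge 75.000, Millford 77.000.
Highest priority: Rivermont.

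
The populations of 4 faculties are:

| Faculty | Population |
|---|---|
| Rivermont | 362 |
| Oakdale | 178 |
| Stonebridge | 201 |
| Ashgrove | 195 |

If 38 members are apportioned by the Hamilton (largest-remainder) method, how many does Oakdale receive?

Total 936; standard divisor 936/38 ≈ 24.632.
Standard quotas: Rivermont 14.697, Oakdale 7.226, Stonebridge 8.160, Ashgrove 7.917.
Lower quotas: Rivermont 14, Oakdale 7, Stonebridge 8, Ashgrove 7 (sum 36, leaving 2 seats).
Remainders in descending order: Ashgrove 0.917, Rivermont 0.697, Oakdale 0.226, Stonebridge 0.160.
Largest remainders: Ashgrove, Rivermont receive the extra seats.
Oakdale receives 7.

7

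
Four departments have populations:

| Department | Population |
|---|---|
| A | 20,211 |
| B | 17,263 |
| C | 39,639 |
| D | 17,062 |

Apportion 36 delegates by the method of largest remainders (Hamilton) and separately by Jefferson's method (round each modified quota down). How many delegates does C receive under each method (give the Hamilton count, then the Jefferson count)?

15 and 16

Hamilton: A 8, B 7, C 15, D 6.
Jefferson: A 8, B 6, C 16, D 6.
C gets 15 under Hamilton and 16 under Jefferson.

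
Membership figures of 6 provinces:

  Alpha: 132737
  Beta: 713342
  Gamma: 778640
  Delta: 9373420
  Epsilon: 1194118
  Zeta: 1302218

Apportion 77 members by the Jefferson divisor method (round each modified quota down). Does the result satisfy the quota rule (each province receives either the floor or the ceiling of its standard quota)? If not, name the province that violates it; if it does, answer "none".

Standard quotas: Alpha 0.757, Beta 4.070, Gamma 4.443, Delta 53.485, Epsilon 6.814, Zeta 7.431.
Jefferson allocation: Alpha 0, Beta 4, Gamma 4, Delta 55, Epsilon 7, Zeta 7.
Delta has quota 53.485 (lower 53, upper 54) but receives 55 — outside the quota interval.

Delta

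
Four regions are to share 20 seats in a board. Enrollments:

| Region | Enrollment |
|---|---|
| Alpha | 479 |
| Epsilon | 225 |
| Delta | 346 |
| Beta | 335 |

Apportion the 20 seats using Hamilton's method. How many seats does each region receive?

Total 1385; standard divisor 1385/20 ≈ 69.25.
Standard quotas: Alpha 6.917, Epsilon 3.249, Delta 4.996, Beta 4.838.
Lower quotas: Alpha 6, Epsilon 3, Delta 4, Beta 4 (sum 17, leaving 3 seats).
Remainders in descending order: Delta 0.996, Alpha 0.917, Beta 0.838, Epsilon 0.249.
The surplus seats go to Delta, Alpha, Beta.

Alpha=7, Epsilon=3, Delta=5, Beta=5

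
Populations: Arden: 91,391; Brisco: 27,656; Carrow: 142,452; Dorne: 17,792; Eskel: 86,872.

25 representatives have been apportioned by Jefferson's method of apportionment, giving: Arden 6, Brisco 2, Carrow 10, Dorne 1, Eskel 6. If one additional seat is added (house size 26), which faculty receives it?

Priority for the next seat is population ÷ (current seats + 1).
Priorities: Arden 13055.857, Brisco 9218.667, Carrow 12950.182, Dorne 8896.000, Eskel 12410.286.
Highest priority: Arden.

Arden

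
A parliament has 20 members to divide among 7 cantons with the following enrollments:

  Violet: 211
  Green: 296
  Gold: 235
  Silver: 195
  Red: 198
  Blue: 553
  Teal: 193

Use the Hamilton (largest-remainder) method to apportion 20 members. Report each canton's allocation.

Total 1881; standard divisor 1881/20 ≈ 94.05.
Standard quotas: Violet 2.243, Green 3.147, Gold 2.499, Silver 2.073, Red 2.105, Blue 5.880, Teal 2.052.
Lower quotas: Violet 2, Green 3, Gold 2, Silver 2, Red 2, Blue 5, Teal 2 (sum 18, leaving 2 seats).
Remainders in descending order: Blue 0.880, Gold 0.499, Violet 0.243, Green 0.147, Red 0.105, Silver 0.073, Teal 0.052.
The surplus seats go to Blue, Gold.

Violet=2, Green=3, Gold=3, Silver=2, Red=2, Blue=6, Teal=2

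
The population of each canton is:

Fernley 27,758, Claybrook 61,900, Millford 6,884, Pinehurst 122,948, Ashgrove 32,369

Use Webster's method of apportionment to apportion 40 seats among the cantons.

Fernley=4; Claybrook=10; Millford=1; Pinehurst=20; Ashgrove=5

Standard divisor 251859/40 ≈ 6296.475; standard quotas: Fernley 4.408, Claybrook 9.831, Millford 1.093, Pinehurst 19.526, Ashgrove 5.141.
Rounding to the nearest integer gives Fernley 4, Claybrook 10, Millford 1, Pinehurst 20, Ashgrove 5 — total 40, matching the house size, so no adjustment is needed.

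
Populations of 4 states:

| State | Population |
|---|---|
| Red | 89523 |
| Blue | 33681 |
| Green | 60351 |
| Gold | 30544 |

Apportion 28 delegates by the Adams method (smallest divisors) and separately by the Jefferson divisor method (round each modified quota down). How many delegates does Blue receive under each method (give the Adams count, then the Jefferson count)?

Adams: Red 11, Blue 5, Green 8, Gold 4.
Jefferson: Red 12, Blue 4, Green 8, Gold 4.
Blue gets 5 under Adams and 4 under Jefferson.

5 and 4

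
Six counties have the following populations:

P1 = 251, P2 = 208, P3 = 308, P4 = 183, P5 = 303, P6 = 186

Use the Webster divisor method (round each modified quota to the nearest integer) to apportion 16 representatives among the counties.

P1 3; P2 2; P3 4; P4 2; P5 3; P6 2

Standard divisor 1439/16 ≈ 89.938; standard quotas: P1 2.791, P2 2.313, P3 3.425, P4 2.035, P5 3.369, P6 2.068.
Rounding to the nearest integer gives 3, 2, 3, 2, 3, 2 = 15 seats, so the divisor must be adjusted.
With modified divisor 87.3: modified quotas P1 2.875, P2 2.383, P3 3.528, P4 2.096, P5 3.471, P6 2.131.
Rounding to the nearest integer: P1 3, P2 2, P3 4, P4 2, P5 3, P6 2 (total 16).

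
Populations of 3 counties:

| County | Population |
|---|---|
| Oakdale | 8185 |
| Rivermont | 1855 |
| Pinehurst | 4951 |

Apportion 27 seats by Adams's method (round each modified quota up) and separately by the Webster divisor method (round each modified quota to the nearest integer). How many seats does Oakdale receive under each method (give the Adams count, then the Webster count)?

14 and 15

Adams: Oakdale 14, Rivermont 4, Pinehurst 9.
Webster: Oakdale 15, Rivermont 3, Pinehurst 9.
Oakdale gets 14 under Adams and 15 under Webster.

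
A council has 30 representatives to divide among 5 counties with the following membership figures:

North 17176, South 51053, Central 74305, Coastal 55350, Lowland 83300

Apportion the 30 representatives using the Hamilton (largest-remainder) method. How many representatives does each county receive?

North: 2, South: 5, Central: 8, Coastal: 6, Lowland: 9

The standard divisor is 281184/30 ≈ 9372.8.
Standard quotas: North 1.8325, South 5.4469, Central 7.9277, Coastal 5.9054, Lowland 8.8874.
Lower quotas: North 1, South 5, Central 7, Coastal 5, Lowland 8 (sum 26, leaving 4 seats).
Remainders in descending order: Central 0.9277, Coastal 0.9054, Lowland 0.8874, North 0.8325, South 0.4469.
The surplus seats go to Central, Coastal, Lowland, North.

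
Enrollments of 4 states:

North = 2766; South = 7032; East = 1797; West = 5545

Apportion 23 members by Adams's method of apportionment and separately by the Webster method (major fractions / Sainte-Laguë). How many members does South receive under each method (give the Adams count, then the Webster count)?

Adams: North 4, South 9, East 3, West 7.
Webster: North 4, South 10, East 2, West 7.
South gets 9 under Adams and 10 under Webster.

9 and 10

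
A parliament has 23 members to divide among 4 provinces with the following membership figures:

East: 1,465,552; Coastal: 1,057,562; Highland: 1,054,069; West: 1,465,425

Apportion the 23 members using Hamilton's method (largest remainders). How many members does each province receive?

The standard divisor is 5042608/23 ≈ 219243.826.
Standard quotas: East 6.6846, Coastal 4.8237, Highland 4.8077, West 6.6840.
Lower quotas: East 6, Coastal 4, Highland 4, West 6 (sum 20, leaving 3 seats).
Remainders in descending order: Coastal 0.8237, Highland 0.8077, East 0.6846, West 0.6840.
The surplus seats go to Coastal, Highland, East.

East: 7, Coastal: 5, Highland: 5, West: 6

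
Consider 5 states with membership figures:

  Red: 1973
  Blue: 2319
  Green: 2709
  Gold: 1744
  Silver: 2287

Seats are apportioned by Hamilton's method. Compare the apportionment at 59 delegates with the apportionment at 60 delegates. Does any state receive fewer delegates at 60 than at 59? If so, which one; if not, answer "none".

At 59 seats: Red 11, Blue 12, Green 15, Gold 9, Silver 12.
At 60 seats: Red 11, Blue 13, Green 15, Gold 9, Silver 12.
No state's allocation decreased.

none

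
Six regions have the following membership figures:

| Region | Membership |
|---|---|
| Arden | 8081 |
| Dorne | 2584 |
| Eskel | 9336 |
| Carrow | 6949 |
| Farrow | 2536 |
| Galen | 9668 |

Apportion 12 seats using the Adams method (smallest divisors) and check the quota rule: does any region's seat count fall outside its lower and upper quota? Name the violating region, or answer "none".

none

Standard quotas: Arden 2.477, Dorne 0.792, Eskel 2.861, Carrow 2.130, Farrow 0.777, Galen 2.963.
Adams allocation: Arden 2, Dorne 1, Eskel 3, Carrow 2, Farrow 1, Galen 3.
Every allocation lies between the lower and upper quota.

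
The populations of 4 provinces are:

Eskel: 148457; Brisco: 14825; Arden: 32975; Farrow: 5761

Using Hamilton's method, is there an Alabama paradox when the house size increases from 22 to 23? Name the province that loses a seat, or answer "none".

At 22 seats: Eskel 16, Brisco 2, Arden 3, Farrow 1.
At 23 seats: Eskel 17, Brisco 2, Arden 4, Farrow 0.
Farrow drops from 1 to 0.

Farrow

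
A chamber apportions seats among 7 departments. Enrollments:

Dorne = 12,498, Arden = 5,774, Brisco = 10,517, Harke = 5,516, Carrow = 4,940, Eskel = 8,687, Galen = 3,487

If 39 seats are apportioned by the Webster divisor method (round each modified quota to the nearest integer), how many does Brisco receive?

8

Standard divisor 51419/39 ≈ 1318.436; standard quotas: Dorne 9.479, Arden 4.379, Brisco 7.977, Harke 4.184, Carrow 3.747, Eskel 6.589, Galen 2.645.
Rounding to the nearest integer gives Dorne 9, Arden 4, Brisco 8, Harke 4, Carrow 4, Eskel 7, Galen 3 — total 39, matching the house size, so no adjustment is needed.
Brisco receives 8.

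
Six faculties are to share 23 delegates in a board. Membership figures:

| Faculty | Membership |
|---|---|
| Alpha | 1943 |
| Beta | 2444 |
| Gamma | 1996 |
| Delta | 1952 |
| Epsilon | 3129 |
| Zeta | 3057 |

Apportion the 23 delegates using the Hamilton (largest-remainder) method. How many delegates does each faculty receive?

Alpha: 3; Beta: 4; Gamma: 3; Delta: 3; Epsilon: 5; Zeta: 5

Standard divisor: 14521 ÷ 23 ≈ 631.348.
Standard quotas: Alpha 3.078, Beta 3.871, Gamma 3.161, Delta 3.092, Epsilon 4.956, Zeta 4.842.
Lower quotas: Alpha 3, Beta 3, Gamma 3, Delta 3, Epsilon 4, Zeta 4 (sum 20, leaving 3 seats).
Remainders in descending order: Epsilon 0.956, Beta 0.871, Zeta 0.842, Gamma 0.161, Delta 0.092, Alpha 0.078.
The surplus seats go to Epsilon, Beta, Zeta.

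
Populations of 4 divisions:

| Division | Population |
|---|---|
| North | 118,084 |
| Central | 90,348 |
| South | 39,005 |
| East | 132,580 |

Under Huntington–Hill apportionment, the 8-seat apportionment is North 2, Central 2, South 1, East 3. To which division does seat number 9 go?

North

Priority for the next seat is population ÷ (√(s·(s+1))).
Priorities: North 48207.591, Central 36884.417, South 27580.700, East 38272.549.
Highest priority: North.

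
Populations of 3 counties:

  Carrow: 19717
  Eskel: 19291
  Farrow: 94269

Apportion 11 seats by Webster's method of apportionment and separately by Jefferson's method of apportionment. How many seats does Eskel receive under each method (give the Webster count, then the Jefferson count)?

2 and 1

Webster: Carrow 2, Eskel 2, Farrow 7.
Jefferson: Carrow 1, Eskel 1, Farrow 9.
Eskel gets 2 under Webster and 1 under Jefferson.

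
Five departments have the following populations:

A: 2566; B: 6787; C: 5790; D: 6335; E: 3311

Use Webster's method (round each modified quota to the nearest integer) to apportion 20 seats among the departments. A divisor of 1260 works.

With modified divisor 1260: modified quotas A 2.037, B 5.387, C 4.595, D 5.028, E 2.628.
Rounding to the nearest integer: A 2, B 5, C 5, D 5, E 3 (total 20).

A 2, B 5, C 5, D 5, E 3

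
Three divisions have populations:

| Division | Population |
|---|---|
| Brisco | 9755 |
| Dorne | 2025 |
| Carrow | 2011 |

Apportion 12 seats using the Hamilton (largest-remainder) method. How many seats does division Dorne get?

The standard divisor is 13791/12 ≈ 1149.25.
Standard quotas: Brisco 8.4881, Dorne 1.7620, Carrow 1.7498.
Lower quotas: Brisco 8, Dorne 1, Carrow 1 (sum 10, leaving 2 seats).
Remainders in descending order: Dorne 0.7620, Carrow 0.7498, Brisco 0.4881.
The surplus seats go to Dorne, Carrow.
Dorne receives 2.

2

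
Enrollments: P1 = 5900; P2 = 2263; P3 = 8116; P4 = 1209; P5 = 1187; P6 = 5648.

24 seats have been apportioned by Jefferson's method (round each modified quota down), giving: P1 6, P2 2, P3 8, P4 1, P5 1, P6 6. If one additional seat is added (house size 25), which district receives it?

Priority for the next seat is population ÷ (current seats + 1).
Priorities: P1 842.857, P2 754.333, P3 901.778, P4 604.500, P5 593.500, P6 806.857.
Highest priority: P3.

P3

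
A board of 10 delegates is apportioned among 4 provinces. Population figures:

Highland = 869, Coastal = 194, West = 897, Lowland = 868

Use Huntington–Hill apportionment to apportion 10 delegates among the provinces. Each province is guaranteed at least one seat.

Highland=3, Coastal=1, West=3, Lowland=3

With divisor 307: modified quotas Highland 2.831, Coastal 0.632, West 2.922, Lowland 2.827.
Geometric-mean thresholds: Highland √(2·3)=2.449, Coastal (min 1), West √(2·3)=2.449, Lowland √(2·3)=2.449.
Each quota rounded against its threshold gives Highland 3, Coastal 1, West 3, Lowland 3 (total 10).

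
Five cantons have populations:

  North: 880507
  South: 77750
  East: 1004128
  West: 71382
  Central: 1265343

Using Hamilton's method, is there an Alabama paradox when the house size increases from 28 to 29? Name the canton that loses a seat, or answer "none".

West

At 28 seats: North 7, South 1, East 8, West 1, Central 11.
At 29 seats: North 8, South 1, East 9, West 0, Central 11.
West drops from 1 to 0.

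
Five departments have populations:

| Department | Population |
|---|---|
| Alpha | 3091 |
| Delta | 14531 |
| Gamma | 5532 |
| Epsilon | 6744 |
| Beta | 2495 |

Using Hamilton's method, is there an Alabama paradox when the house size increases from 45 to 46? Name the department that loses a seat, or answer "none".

Beta

At 45 seats: Alpha 4, Delta 20, Gamma 8, Epsilon 9, Beta 4.
At 46 seats: Alpha 4, Delta 21, Gamma 8, Epsilon 10, Beta 3.
Beta drops from 4 to 3.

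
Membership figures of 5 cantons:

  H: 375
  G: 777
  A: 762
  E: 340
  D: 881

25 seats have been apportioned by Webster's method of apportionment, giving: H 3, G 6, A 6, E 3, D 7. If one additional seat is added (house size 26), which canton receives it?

G

Priority for the next seat is population ÷ (current seats + 0.5).
Priorities: H 107.143, G 119.538, A 117.231, E 97.143, D 117.467.
Highest priority: G.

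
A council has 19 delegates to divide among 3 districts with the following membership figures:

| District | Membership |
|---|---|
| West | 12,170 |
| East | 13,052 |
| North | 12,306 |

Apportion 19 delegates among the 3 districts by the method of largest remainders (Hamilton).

Total 37528; standard divisor 37528/19 ≈ 1975.158.
Standard quotas: West 6.1615, East 6.6081, North 6.2304.
Lower quotas: West 6, East 6, North 6 (sum 18, leaving 1 seat).
Remainders in descending order: East 0.6081, North 0.2304, West 0.1615.
The surplus seat goes to East.

West: 6; East: 7; North: 6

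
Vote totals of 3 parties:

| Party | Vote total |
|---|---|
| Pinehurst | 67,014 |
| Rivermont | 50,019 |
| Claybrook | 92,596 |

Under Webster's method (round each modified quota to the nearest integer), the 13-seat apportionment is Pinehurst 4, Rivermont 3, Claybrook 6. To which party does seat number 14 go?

Pinehurst

Priority for the next seat is population ÷ (current seats + 0.5).
Priorities: Pinehurst 14892.000, Rivermont 14291.143, Claybrook 14245.538.
Highest priority: Pinehurst.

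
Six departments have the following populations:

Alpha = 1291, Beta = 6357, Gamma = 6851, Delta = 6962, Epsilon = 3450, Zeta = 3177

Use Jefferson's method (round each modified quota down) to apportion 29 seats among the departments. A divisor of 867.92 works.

With modified divisor 867.92: modified quotas Alpha 1.487, Beta 7.324, Gamma 7.894, Delta 8.021, Epsilon 3.975, Zeta 3.660.
Rounding down: Alpha 1, Beta 7, Gamma 7, Delta 8, Epsilon 3, Zeta 3 (total 29).

Alpha 1; Beta 7; Gamma 7; Delta 8; Epsilon 3; Zeta 3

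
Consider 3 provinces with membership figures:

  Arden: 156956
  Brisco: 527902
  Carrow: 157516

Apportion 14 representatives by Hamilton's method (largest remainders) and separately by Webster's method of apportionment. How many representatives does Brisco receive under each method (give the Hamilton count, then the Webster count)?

9 and 8

Hamilton: Arden 2, Brisco 9, Carrow 3.
Webster: Arden 3, Brisco 8, Carrow 3.
Brisco gets 9 under Hamilton and 8 under Webster.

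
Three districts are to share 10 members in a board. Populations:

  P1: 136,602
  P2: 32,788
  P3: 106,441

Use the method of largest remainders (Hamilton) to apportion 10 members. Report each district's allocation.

P1 5, P2 1, P3 4

Standard divisor: 275831 ÷ 10 ≈ 27583.1.
Standard quotas: P1 4.9524, P2 1.1887, P3 3.8589.
Lower quotas: P1 4, P2 1, P3 3 (sum 8, leaving 2 seats).
Remainders in descending order: P1 0.9524, P3 0.8589, P2 0.1887.
The surplus seats go to P1, P3.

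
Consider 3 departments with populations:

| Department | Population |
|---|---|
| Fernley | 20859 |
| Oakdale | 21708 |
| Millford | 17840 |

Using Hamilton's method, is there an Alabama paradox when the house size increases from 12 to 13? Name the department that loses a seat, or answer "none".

At 12 seats: Fernley 4, Oakdale 4, Millford 4.
At 13 seats: Fernley 4, Oakdale 5, Millford 4.
No department's allocation decreased.

none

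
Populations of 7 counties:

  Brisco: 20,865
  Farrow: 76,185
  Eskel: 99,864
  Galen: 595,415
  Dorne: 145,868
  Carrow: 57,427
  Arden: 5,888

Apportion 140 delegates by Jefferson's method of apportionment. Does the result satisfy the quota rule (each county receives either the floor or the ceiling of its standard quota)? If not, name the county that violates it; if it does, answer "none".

Galen

Standard quotas: Brisco 2.917, Farrow 10.650, Eskel 13.960, Galen 83.232, Dorne 20.391, Carrow 8.028, Arden 0.823.
Jefferson allocation: Brisco 3, Farrow 10, Eskel 14, Galen 85, Dorne 20, Carrow 8, Arden 0.
Galen has quota 83.232 (lower 83, upper 84) but receives 85 — outside the quota interval.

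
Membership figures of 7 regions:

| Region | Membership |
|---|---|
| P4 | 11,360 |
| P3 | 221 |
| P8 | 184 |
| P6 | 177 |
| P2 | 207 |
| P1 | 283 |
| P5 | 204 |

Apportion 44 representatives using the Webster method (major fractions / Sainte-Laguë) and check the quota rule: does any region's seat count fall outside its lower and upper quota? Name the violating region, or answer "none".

Standard quotas: P4 39.557, P3 0.770, P8 0.641, P6 0.616, P2 0.721, P1 0.985, P5 0.710.
Webster allocation: P4 38, P3 1, P8 1, P6 1, P2 1, P1 1, P5 1.
P4 has quota 39.557 (lower 39, upper 40) but receives 38 — outside the quota interval.

P4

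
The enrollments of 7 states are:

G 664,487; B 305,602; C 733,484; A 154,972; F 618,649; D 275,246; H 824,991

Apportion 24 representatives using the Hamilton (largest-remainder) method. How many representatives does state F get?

Total 3577431; standard divisor 3577431/24 ≈ 149059.625.
Standard quotas: G 4.4579, B 2.0502, C 4.9207, A 1.0397, F 4.1503, D 1.8465, H 5.5346.
Lower quotas: G 4, B 2, C 4, A 1, F 4, D 1, H 5 (sum 21, leaving 3 seats).
Remainders in descending order: C 0.9207, D 0.8465, H 0.5346, G 0.4579, F 0.1503, B 0.0502, A 0.0397.
The surplus seats go to C, D, H.
F receives 4.

4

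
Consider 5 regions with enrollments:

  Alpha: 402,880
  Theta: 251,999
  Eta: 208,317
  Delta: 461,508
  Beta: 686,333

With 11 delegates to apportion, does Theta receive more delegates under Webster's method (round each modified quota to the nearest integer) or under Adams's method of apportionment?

Webster: Alpha 2, Theta 1, Eta 1, Delta 3, Beta 4.
Adams: Alpha 2, Theta 2, Eta 1, Delta 3, Beta 3.
Theta gets 1 under Webster and 2 under Adams.

Adams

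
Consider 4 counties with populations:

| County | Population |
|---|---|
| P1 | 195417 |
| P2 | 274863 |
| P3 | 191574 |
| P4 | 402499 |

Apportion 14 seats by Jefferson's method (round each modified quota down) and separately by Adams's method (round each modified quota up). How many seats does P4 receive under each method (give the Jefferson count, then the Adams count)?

6 and 5

Jefferson: P1 2, P2 4, P3 2, P4 6.
Adams: P1 3, P2 3, P3 3, P4 5.
P4 gets 6 under Jefferson and 5 under Adams.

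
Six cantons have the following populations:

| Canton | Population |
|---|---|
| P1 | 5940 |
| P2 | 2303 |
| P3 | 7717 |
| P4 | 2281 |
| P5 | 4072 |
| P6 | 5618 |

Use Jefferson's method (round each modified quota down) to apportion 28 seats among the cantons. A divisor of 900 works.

With modified divisor 900: modified quotas P1 6.600, P2 2.559, P3 8.574, P4 2.534, P5 4.524, P6 6.242.
Rounding down: P1 6, P2 2, P3 8, P4 2, P5 4, P6 6 (total 28).

P1=6, P2=2, P3=8, P4=2, P5=4, P6=6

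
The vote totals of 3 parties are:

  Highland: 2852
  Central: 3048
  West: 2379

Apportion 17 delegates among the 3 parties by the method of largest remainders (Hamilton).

Total 8279; standard divisor 8279/17 = 487.
Standard quotas: Highland 5.856, Central 6.259, West 4.885.
Lower quotas: Highland 5, Central 6, West 4 (sum 15, leaving 2 seats).
Remainders in descending order: West 0.885, Highland 0.856, Central 0.259.
The surplus seats go to West, Highland.

Highland=6, Central=6, West=5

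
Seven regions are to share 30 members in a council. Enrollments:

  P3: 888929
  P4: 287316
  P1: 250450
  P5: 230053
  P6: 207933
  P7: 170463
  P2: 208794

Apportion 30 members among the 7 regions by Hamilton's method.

Standard divisor: 2243938 ÷ 30 ≈ 74797.933.
Standard quotas: P3 11.8844, P4 3.8412, P1 3.3484, P5 3.0757, P6 2.7799, P7 2.2790, P2 2.7914.
Lower quotas: P3 11, P4 3, P1 3, P5 3, P6 2, P7 2, P2 2 (sum 26, leaving 4 seats).
Remainders in descending order: P3 0.8844, P4 0.8412, P2 0.7914, P6 0.7799, P1 0.3484, P7 0.2790, P5 0.0757.
The surplus seats go to P3, P4, P2, P6.

P3 12, P4 4, P1 3, P5 3, P6 3, P7 2, P2 3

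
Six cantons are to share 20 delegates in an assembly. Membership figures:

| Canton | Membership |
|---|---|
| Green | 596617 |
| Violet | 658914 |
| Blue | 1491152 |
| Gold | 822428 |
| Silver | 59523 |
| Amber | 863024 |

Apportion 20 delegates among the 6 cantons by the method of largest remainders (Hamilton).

The standard divisor is 4491658/20 ≈ 224582.9.
Standard quotas: Green 2.6566, Violet 2.9339, Blue 6.6397, Gold 3.6620, Silver 0.2650, Amber 3.8428.
Lower quotas: Green 2, Violet 2, Blue 6, Gold 3, Silver 0, Amber 3 (sum 16, leaving 4 seats).
Remainders in descending order: Violet 0.9339, Amber 0.8428, Gold 0.6620, Green 0.6566, Blue 0.6397, Silver 0.2650.
The surplus seats go to Violet, Amber, Gold, Green.

Green 3, Violet 3, Blue 6, Gold 4, Silver 0, Amber 4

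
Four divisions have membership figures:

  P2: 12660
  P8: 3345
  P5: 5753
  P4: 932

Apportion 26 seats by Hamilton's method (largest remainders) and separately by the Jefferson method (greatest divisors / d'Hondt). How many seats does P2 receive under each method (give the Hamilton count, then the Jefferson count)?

Hamilton: P2 14, P8 4, P5 7, P4 1.
Jefferson: P2 15, P8 4, P5 6, P4 1.
P2 gets 14 under Hamilton and 15 under Jefferson.

14 and 15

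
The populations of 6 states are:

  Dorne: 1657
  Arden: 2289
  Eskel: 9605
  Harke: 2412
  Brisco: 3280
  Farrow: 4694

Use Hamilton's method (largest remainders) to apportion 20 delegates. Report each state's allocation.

Dorne 1, Arden 2, Eskel 8, Harke 2, Brisco 3, Farrow 4

The standard divisor is 23937/20 ≈ 1196.85.
Standard quotas: Dorne 1.3845, Arden 1.9125, Eskel 8.0252, Harke 2.0153, Brisco 2.7405, Farrow 3.9220.
Lower quotas: Dorne 1, Arden 1, Eskel 8, Harke 2, Brisco 2, Farrow 3 (sum 17, leaving 3 seats).
Remainders in descending order: Farrow 0.9220, Arden 0.9125, Brisco 0.7405, Dorne 0.3845, Eskel 0.0252, Harke 0.0153.
The surplus seats go to Farrow, Arden, Brisco.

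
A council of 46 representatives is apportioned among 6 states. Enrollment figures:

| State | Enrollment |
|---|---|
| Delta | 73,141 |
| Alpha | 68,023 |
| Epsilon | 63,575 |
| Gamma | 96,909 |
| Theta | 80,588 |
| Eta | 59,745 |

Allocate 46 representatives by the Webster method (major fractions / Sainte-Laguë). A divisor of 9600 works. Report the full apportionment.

Delta: 8, Alpha: 7, Epsilon: 7, Gamma: 10, Theta: 8, Eta: 6

With modified divisor 9600: modified quotas Delta 7.619, Alpha 7.086, Epsilon 6.622, Gamma 10.095, Theta 8.395, Eta 6.223.
Rounding to the nearest integer: Delta 8, Alpha 7, Epsilon 7, Gamma 10, Theta 8, Eta 6 (total 46).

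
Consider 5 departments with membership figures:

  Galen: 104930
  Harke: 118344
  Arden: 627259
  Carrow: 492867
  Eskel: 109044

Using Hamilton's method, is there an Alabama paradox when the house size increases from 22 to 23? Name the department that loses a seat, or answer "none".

At 22 seats: Galen 2, Harke 2, Arden 9, Carrow 7, Eskel 2.
At 23 seats: Galen 1, Harke 2, Arden 10, Carrow 8, Eskel 2.
Galen drops from 2 to 1.

Galen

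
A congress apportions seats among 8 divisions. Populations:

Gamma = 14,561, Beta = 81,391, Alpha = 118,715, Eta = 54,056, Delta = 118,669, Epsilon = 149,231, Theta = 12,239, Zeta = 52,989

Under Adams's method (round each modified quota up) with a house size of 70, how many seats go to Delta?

14

Standard divisor 601851/70 ≈ 8597.871; standard quotas: Gamma 1.694, Beta 9.466, Alpha 13.807, Eta 6.287, Delta 13.802, Epsilon 17.357, Theta 1.423, Zeta 6.163.
Rounding up gives 2, 10, 14, 7, 14, 18, 2, 7 = 74 seats, so the divisor must be adjusted.
With modified divisor 9100: modified quotas Gamma 1.600, Beta 8.944, Alpha 13.046, Eta 5.940, Delta 13.041, Epsilon 16.399, Theta 1.345, Zeta 5.823.
Rounding up: Gamma 2, Beta 9, Alpha 14, Eta 6, Delta 14, Epsilon 17, Theta 2, Zeta 6 (total 70).
Delta receives 14.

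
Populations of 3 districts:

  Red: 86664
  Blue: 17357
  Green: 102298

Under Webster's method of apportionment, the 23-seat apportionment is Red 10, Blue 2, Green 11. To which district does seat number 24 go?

Green

Priority for the next seat is population ÷ (current seats + 0.5).
Priorities: Red 8253.714, Blue 6942.800, Green 8895.478.
Highest priority: Green.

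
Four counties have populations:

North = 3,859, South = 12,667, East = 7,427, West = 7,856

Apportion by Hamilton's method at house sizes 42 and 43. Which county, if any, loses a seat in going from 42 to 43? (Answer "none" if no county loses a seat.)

none

At 42 seats: North 5, South 17, East 10, West 10.
At 43 seats: North 5, South 17, East 10, West 11.
No county's allocation decreased.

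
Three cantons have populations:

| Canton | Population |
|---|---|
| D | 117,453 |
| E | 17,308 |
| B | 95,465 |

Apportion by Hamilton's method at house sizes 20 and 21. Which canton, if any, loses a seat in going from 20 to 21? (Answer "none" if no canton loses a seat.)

At 20 seats: D 10, E 2, B 8.
At 21 seats: D 11, E 1, B 9.
E drops from 2 to 1.

E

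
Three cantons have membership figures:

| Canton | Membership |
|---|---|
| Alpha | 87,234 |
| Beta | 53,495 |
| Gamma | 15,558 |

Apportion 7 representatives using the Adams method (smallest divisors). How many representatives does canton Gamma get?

Standard divisor 156287/7 ≈ 22326.714; standard quotas: Alpha 3.907, Beta 2.396, Gamma 0.697.
Rounding up gives 4, 3, 1 = 8 seats, so the divisor must be adjusted.
With modified divisor 27900: modified quotas Alpha 3.127, Beta 1.917, Gamma 0.558.
Rounding up: Alpha 4, Beta 2, Gamma 1 (total 7).
Gamma receives 1.

1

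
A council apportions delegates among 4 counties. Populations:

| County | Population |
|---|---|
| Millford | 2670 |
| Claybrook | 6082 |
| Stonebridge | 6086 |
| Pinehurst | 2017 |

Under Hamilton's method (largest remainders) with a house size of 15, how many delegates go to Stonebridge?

6

Total 16855; standard divisor 16855/15 ≈ 1123.667.
Standard quotas: Millford 2.3761, Claybrook 5.4126, Stonebridge 5.4162, Pinehurst 1.7950.
Lower quotas: Millford 2, Claybrook 5, Stonebridge 5, Pinehurst 1 (sum 13, leaving 2 seats).
Remainders in descending order: Pinehurst 0.7950, Stonebridge 0.4162, Claybrook 0.4126, Millford 0.3761.
The surplus seats go to Pinehurst, Stonebridge.
Stonebridge receives 6.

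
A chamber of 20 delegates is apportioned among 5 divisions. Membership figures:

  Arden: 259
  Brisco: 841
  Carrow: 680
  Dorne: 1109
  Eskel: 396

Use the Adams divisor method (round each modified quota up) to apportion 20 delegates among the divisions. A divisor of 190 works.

Arden=2; Brisco=5; Carrow=4; Dorne=6; Eskel=3

With modified divisor 190: modified quotas Arden 1.363, Brisco 4.426, Carrow 3.579, Dorne 5.837, Eskel 2.084.
Rounding up: Arden 2, Brisco 5, Carrow 4, Dorne 6, Eskel 3 (total 20).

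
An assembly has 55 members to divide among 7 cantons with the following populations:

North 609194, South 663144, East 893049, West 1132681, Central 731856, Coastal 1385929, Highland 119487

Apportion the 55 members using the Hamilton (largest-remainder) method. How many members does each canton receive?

North: 6; South: 7; East: 9; West: 11; Central: 7; Coastal: 14; Highland: 1

Total 5535340; standard divisor 5535340/55 ≈ 100642.545.
Standard quotas: North 6.0530, South 6.5891, East 8.8735, West 11.2545, Central 7.2718, Coastal 13.7708, Highland 1.1872.
Lower quotas: North 6, South 6, East 8, West 11, Central 7, Coastal 13, Highland 1 (sum 52, leaving 3 seats).
Remainders in descending order: East 0.8735, Coastal 0.7708, South 0.5891, Central 0.2718, West 0.2545, Highland 0.1872, North 0.0530.
Largest remainders: East, Coastal, South receive the extra seats.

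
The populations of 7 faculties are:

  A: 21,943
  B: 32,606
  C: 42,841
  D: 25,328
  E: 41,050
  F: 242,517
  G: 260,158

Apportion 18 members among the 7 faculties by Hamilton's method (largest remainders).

A=1, B=1, C=1, D=1, E=1, F=6, G=7

The standard divisor is 666443/18 ≈ 37024.611.
Standard quotas: A 0.5927, B 0.8807, C 1.1571, D 0.6841, E 1.1087, F 6.5502, G 7.0266.
Lower quotas: A 0, B 0, C 1, D 0, E 1, F 6, G 7 (sum 15, leaving 3 seats).
Remainders in descending order: B 0.8807, D 0.6841, A 0.5927, F 0.5502, C 0.1571, E 0.1087, G 0.0266.
Largest remainders: B, D, A receive the extra seats.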